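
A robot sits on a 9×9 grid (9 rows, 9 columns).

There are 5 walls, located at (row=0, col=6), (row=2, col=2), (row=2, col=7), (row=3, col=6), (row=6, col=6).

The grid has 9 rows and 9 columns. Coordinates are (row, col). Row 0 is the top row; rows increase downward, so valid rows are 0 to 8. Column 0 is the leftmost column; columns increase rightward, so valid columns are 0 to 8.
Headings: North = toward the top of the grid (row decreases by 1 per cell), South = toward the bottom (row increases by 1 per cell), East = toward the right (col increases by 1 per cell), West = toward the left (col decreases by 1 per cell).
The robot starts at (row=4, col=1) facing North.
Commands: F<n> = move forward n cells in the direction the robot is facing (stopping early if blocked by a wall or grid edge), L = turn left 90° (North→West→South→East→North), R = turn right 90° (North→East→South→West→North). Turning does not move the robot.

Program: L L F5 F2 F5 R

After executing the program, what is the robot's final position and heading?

Answer: Final position: (row=8, col=1), facing West

Derivation:
Start: (row=4, col=1), facing North
  L: turn left, now facing West
  L: turn left, now facing South
  F5: move forward 4/5 (blocked), now at (row=8, col=1)
  F2: move forward 0/2 (blocked), now at (row=8, col=1)
  F5: move forward 0/5 (blocked), now at (row=8, col=1)
  R: turn right, now facing West
Final: (row=8, col=1), facing West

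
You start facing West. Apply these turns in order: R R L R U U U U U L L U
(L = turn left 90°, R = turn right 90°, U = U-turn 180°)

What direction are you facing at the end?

Start: West
  R (right (90° clockwise)) -> North
  R (right (90° clockwise)) -> East
  L (left (90° counter-clockwise)) -> North
  R (right (90° clockwise)) -> East
  U (U-turn (180°)) -> West
  U (U-turn (180°)) -> East
  U (U-turn (180°)) -> West
  U (U-turn (180°)) -> East
  U (U-turn (180°)) -> West
  L (left (90° counter-clockwise)) -> South
  L (left (90° counter-clockwise)) -> East
  U (U-turn (180°)) -> West
Final: West

Answer: Final heading: West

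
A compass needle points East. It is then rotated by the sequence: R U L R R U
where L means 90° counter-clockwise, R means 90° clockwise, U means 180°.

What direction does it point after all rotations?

Start: East
  R (right (90° clockwise)) -> South
  U (U-turn (180°)) -> North
  L (left (90° counter-clockwise)) -> West
  R (right (90° clockwise)) -> North
  R (right (90° clockwise)) -> East
  U (U-turn (180°)) -> West
Final: West

Answer: Final heading: West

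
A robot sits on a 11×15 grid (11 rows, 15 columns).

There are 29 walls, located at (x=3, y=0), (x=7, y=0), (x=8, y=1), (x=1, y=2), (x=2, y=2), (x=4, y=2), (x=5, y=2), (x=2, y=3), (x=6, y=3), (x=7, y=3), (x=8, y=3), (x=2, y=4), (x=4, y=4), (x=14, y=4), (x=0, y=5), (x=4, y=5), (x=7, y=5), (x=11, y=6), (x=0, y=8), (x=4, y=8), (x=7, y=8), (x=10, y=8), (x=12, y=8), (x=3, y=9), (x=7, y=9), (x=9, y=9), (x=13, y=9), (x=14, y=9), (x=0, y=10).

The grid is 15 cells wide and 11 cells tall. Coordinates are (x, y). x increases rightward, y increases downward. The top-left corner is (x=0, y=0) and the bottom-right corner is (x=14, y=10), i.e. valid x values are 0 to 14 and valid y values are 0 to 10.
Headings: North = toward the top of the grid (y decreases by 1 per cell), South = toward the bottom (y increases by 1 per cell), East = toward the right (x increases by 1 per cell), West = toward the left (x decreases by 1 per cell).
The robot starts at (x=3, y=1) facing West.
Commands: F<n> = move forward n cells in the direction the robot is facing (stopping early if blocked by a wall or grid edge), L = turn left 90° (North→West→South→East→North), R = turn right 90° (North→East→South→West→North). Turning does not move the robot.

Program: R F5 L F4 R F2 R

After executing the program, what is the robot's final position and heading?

Start: (x=3, y=1), facing West
  R: turn right, now facing North
  F5: move forward 0/5 (blocked), now at (x=3, y=1)
  L: turn left, now facing West
  F4: move forward 3/4 (blocked), now at (x=0, y=1)
  R: turn right, now facing North
  F2: move forward 1/2 (blocked), now at (x=0, y=0)
  R: turn right, now facing East
Final: (x=0, y=0), facing East

Answer: Final position: (x=0, y=0), facing East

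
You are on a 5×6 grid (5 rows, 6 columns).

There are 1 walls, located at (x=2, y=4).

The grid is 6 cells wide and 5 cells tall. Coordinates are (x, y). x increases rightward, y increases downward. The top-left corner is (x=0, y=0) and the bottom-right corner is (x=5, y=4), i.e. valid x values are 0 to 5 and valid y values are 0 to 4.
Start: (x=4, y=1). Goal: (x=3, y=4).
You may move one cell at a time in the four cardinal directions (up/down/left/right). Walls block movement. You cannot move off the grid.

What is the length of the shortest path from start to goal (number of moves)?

BFS from (x=4, y=1) until reaching (x=3, y=4):
  Distance 0: (x=4, y=1)
  Distance 1: (x=4, y=0), (x=3, y=1), (x=5, y=1), (x=4, y=2)
  Distance 2: (x=3, y=0), (x=5, y=0), (x=2, y=1), (x=3, y=2), (x=5, y=2), (x=4, y=3)
  Distance 3: (x=2, y=0), (x=1, y=1), (x=2, y=2), (x=3, y=3), (x=5, y=3), (x=4, y=4)
  Distance 4: (x=1, y=0), (x=0, y=1), (x=1, y=2), (x=2, y=3), (x=3, y=4), (x=5, y=4)  <- goal reached here
One shortest path (4 moves): (x=4, y=1) -> (x=3, y=1) -> (x=3, y=2) -> (x=3, y=3) -> (x=3, y=4)

Answer: Shortest path length: 4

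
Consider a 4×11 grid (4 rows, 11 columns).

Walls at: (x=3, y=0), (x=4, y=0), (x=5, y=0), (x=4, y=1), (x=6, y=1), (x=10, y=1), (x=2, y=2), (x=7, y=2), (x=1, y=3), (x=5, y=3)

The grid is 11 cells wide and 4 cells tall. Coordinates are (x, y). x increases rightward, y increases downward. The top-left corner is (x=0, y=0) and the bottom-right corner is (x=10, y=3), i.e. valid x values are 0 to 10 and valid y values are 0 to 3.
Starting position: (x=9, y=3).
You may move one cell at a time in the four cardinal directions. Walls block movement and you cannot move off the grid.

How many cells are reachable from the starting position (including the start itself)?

Answer: Reachable cells: 34

Derivation:
BFS flood-fill from (x=9, y=3):
  Distance 0: (x=9, y=3)
  Distance 1: (x=9, y=2), (x=8, y=3), (x=10, y=3)
  Distance 2: (x=9, y=1), (x=8, y=2), (x=10, y=2), (x=7, y=3)
  Distance 3: (x=9, y=0), (x=8, y=1), (x=6, y=3)
  Distance 4: (x=8, y=0), (x=10, y=0), (x=7, y=1), (x=6, y=2)
  Distance 5: (x=7, y=0), (x=5, y=2)
  Distance 6: (x=6, y=0), (x=5, y=1), (x=4, y=2)
  Distance 7: (x=3, y=2), (x=4, y=3)
  Distance 8: (x=3, y=1), (x=3, y=3)
  Distance 9: (x=2, y=1), (x=2, y=3)
  Distance 10: (x=2, y=0), (x=1, y=1)
  Distance 11: (x=1, y=0), (x=0, y=1), (x=1, y=2)
  Distance 12: (x=0, y=0), (x=0, y=2)
  Distance 13: (x=0, y=3)
Total reachable: 34 (grid has 34 open cells total)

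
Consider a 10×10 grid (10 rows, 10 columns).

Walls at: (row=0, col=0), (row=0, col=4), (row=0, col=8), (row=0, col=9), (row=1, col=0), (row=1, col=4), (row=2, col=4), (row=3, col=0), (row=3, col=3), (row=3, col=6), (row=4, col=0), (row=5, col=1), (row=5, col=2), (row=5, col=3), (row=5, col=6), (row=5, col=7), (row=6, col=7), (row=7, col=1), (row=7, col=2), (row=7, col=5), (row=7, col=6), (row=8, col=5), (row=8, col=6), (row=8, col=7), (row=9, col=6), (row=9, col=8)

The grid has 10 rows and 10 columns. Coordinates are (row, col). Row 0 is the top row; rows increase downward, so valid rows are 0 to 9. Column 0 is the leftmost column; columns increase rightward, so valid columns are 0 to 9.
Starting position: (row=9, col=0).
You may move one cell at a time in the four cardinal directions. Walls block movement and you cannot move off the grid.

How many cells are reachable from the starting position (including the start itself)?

BFS flood-fill from (row=9, col=0):
  Distance 0: (row=9, col=0)
  Distance 1: (row=8, col=0), (row=9, col=1)
  Distance 2: (row=7, col=0), (row=8, col=1), (row=9, col=2)
  Distance 3: (row=6, col=0), (row=8, col=2), (row=9, col=3)
  Distance 4: (row=5, col=0), (row=6, col=1), (row=8, col=3), (row=9, col=4)
  Distance 5: (row=6, col=2), (row=7, col=3), (row=8, col=4), (row=9, col=5)
  Distance 6: (row=6, col=3), (row=7, col=4)
  Distance 7: (row=6, col=4)
  Distance 8: (row=5, col=4), (row=6, col=5)
  Distance 9: (row=4, col=4), (row=5, col=5), (row=6, col=6)
  Distance 10: (row=3, col=4), (row=4, col=3), (row=4, col=5)
  Distance 11: (row=3, col=5), (row=4, col=2), (row=4, col=6)
  Distance 12: (row=2, col=5), (row=3, col=2), (row=4, col=1), (row=4, col=7)
  Distance 13: (row=1, col=5), (row=2, col=2), (row=2, col=6), (row=3, col=1), (row=3, col=7), (row=4, col=8)
  Distance 14: (row=0, col=5), (row=1, col=2), (row=1, col=6), (row=2, col=1), (row=2, col=3), (row=2, col=7), (row=3, col=8), (row=4, col=9), (row=5, col=8)
  Distance 15: (row=0, col=2), (row=0, col=6), (row=1, col=1), (row=1, col=3), (row=1, col=7), (row=2, col=0), (row=2, col=8), (row=3, col=9), (row=5, col=9), (row=6, col=8)
  Distance 16: (row=0, col=1), (row=0, col=3), (row=0, col=7), (row=1, col=8), (row=2, col=9), (row=6, col=9), (row=7, col=8)
  Distance 17: (row=1, col=9), (row=7, col=7), (row=7, col=9), (row=8, col=8)
  Distance 18: (row=8, col=9)
  Distance 19: (row=9, col=9)
Total reachable: 73 (grid has 74 open cells total)

Answer: Reachable cells: 73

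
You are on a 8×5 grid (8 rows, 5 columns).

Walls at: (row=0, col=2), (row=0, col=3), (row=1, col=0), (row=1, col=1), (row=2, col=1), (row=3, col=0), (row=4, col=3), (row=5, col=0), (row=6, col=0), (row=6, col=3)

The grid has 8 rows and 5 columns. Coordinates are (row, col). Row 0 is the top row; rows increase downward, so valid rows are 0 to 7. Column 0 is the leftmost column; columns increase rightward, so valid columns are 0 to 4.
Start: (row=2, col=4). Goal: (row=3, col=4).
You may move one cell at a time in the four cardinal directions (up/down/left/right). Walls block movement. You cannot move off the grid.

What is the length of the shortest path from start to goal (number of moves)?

Answer: Shortest path length: 1

Derivation:
BFS from (row=2, col=4) until reaching (row=3, col=4):
  Distance 0: (row=2, col=4)
  Distance 1: (row=1, col=4), (row=2, col=3), (row=3, col=4)  <- goal reached here
One shortest path (1 moves): (row=2, col=4) -> (row=3, col=4)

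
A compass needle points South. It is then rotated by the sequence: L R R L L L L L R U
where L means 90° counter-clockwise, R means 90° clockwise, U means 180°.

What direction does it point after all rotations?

Start: South
  L (left (90° counter-clockwise)) -> East
  R (right (90° clockwise)) -> South
  R (right (90° clockwise)) -> West
  L (left (90° counter-clockwise)) -> South
  L (left (90° counter-clockwise)) -> East
  L (left (90° counter-clockwise)) -> North
  L (left (90° counter-clockwise)) -> West
  L (left (90° counter-clockwise)) -> South
  R (right (90° clockwise)) -> West
  U (U-turn (180°)) -> East
Final: East

Answer: Final heading: East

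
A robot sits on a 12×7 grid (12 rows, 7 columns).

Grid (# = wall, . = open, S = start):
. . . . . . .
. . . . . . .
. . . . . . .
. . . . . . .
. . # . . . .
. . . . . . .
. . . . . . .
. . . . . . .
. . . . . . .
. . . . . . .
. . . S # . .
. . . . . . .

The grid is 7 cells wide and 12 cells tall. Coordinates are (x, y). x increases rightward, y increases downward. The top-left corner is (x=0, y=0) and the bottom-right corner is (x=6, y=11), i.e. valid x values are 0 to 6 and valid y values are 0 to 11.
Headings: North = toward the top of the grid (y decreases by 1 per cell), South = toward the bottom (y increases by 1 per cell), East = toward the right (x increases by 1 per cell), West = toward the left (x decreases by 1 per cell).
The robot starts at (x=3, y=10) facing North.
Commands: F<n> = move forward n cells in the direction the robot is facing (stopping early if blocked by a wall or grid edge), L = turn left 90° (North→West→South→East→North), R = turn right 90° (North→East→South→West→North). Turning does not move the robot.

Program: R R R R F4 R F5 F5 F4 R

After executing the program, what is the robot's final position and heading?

Start: (x=3, y=10), facing North
  R: turn right, now facing East
  R: turn right, now facing South
  R: turn right, now facing West
  R: turn right, now facing North
  F4: move forward 4, now at (x=3, y=6)
  R: turn right, now facing East
  F5: move forward 3/5 (blocked), now at (x=6, y=6)
  F5: move forward 0/5 (blocked), now at (x=6, y=6)
  F4: move forward 0/4 (blocked), now at (x=6, y=6)
  R: turn right, now facing South
Final: (x=6, y=6), facing South

Answer: Final position: (x=6, y=6), facing South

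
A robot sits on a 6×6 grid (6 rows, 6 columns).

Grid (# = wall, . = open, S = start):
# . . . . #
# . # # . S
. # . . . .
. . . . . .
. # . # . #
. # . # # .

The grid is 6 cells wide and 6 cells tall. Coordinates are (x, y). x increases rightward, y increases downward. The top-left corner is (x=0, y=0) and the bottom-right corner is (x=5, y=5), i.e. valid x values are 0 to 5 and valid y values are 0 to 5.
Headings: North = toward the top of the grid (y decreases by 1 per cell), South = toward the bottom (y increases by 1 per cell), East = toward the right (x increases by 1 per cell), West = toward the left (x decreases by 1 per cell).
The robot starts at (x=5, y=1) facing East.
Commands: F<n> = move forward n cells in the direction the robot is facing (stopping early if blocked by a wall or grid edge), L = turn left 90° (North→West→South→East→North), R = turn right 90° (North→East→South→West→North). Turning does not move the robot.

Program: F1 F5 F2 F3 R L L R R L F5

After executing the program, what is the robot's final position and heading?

Answer: Final position: (x=5, y=1), facing East

Derivation:
Start: (x=5, y=1), facing East
  F1: move forward 0/1 (blocked), now at (x=5, y=1)
  F5: move forward 0/5 (blocked), now at (x=5, y=1)
  F2: move forward 0/2 (blocked), now at (x=5, y=1)
  F3: move forward 0/3 (blocked), now at (x=5, y=1)
  R: turn right, now facing South
  L: turn left, now facing East
  L: turn left, now facing North
  R: turn right, now facing East
  R: turn right, now facing South
  L: turn left, now facing East
  F5: move forward 0/5 (blocked), now at (x=5, y=1)
Final: (x=5, y=1), facing East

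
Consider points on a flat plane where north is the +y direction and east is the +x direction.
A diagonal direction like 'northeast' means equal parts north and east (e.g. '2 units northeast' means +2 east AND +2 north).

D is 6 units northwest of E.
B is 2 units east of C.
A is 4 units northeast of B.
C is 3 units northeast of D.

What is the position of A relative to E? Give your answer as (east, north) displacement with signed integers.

Answer: A is at (east=3, north=13) relative to E.

Derivation:
Place E at the origin (east=0, north=0).
  D is 6 units northwest of E: delta (east=-6, north=+6); D at (east=-6, north=6).
  C is 3 units northeast of D: delta (east=+3, north=+3); C at (east=-3, north=9).
  B is 2 units east of C: delta (east=+2, north=+0); B at (east=-1, north=9).
  A is 4 units northeast of B: delta (east=+4, north=+4); A at (east=3, north=13).
Therefore A relative to E: (east=3, north=13).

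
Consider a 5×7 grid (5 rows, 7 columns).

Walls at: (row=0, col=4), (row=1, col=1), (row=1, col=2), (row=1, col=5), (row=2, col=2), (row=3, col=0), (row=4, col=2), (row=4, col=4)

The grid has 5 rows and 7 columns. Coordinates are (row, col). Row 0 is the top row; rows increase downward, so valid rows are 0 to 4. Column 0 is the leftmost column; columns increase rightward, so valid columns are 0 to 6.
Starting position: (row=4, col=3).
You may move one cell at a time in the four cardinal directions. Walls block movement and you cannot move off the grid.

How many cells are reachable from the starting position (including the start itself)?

BFS flood-fill from (row=4, col=3):
  Distance 0: (row=4, col=3)
  Distance 1: (row=3, col=3)
  Distance 2: (row=2, col=3), (row=3, col=2), (row=3, col=4)
  Distance 3: (row=1, col=3), (row=2, col=4), (row=3, col=1), (row=3, col=5)
  Distance 4: (row=0, col=3), (row=1, col=4), (row=2, col=1), (row=2, col=5), (row=3, col=6), (row=4, col=1), (row=4, col=5)
  Distance 5: (row=0, col=2), (row=2, col=0), (row=2, col=6), (row=4, col=0), (row=4, col=6)
  Distance 6: (row=0, col=1), (row=1, col=0), (row=1, col=6)
  Distance 7: (row=0, col=0), (row=0, col=6)
  Distance 8: (row=0, col=5)
Total reachable: 27 (grid has 27 open cells total)

Answer: Reachable cells: 27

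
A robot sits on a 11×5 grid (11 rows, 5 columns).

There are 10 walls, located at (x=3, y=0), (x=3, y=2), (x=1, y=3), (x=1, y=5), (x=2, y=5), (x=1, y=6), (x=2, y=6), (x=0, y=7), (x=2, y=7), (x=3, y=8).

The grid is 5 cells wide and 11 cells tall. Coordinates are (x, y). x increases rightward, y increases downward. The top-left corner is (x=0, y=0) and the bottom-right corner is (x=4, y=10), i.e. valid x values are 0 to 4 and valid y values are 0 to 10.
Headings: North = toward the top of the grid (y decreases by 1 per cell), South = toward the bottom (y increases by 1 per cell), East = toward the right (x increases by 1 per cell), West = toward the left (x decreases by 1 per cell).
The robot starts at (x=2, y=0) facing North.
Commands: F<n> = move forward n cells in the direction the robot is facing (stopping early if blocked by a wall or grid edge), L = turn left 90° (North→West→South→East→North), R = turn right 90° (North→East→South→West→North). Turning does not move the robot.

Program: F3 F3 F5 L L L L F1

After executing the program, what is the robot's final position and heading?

Start: (x=2, y=0), facing North
  F3: move forward 0/3 (blocked), now at (x=2, y=0)
  F3: move forward 0/3 (blocked), now at (x=2, y=0)
  F5: move forward 0/5 (blocked), now at (x=2, y=0)
  L: turn left, now facing West
  L: turn left, now facing South
  L: turn left, now facing East
  L: turn left, now facing North
  F1: move forward 0/1 (blocked), now at (x=2, y=0)
Final: (x=2, y=0), facing North

Answer: Final position: (x=2, y=0), facing North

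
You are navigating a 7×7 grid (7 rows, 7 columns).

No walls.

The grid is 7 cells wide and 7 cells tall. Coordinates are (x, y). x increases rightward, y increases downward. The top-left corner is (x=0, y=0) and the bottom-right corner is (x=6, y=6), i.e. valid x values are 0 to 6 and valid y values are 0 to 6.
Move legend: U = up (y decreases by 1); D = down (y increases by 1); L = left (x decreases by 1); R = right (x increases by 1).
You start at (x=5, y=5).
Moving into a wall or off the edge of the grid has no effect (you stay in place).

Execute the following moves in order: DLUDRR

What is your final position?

Answer: Final position: (x=6, y=6)

Derivation:
Start: (x=5, y=5)
  D (down): (x=5, y=5) -> (x=5, y=6)
  L (left): (x=5, y=6) -> (x=4, y=6)
  U (up): (x=4, y=6) -> (x=4, y=5)
  D (down): (x=4, y=5) -> (x=4, y=6)
  R (right): (x=4, y=6) -> (x=5, y=6)
  R (right): (x=5, y=6) -> (x=6, y=6)
Final: (x=6, y=6)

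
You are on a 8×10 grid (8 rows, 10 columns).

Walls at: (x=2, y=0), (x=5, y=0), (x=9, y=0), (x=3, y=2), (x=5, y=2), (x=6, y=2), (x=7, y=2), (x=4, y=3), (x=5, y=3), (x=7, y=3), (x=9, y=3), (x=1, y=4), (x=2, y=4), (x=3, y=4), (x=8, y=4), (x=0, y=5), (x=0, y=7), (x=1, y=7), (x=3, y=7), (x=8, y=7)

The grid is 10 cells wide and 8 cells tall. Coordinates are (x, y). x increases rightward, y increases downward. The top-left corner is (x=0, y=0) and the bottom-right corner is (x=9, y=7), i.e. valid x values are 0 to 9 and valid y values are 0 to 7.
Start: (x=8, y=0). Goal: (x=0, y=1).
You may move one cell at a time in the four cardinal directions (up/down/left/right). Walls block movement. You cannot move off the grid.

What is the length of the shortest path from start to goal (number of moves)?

BFS from (x=8, y=0) until reaching (x=0, y=1):
  Distance 0: (x=8, y=0)
  Distance 1: (x=7, y=0), (x=8, y=1)
  Distance 2: (x=6, y=0), (x=7, y=1), (x=9, y=1), (x=8, y=2)
  Distance 3: (x=6, y=1), (x=9, y=2), (x=8, y=3)
  Distance 4: (x=5, y=1)
  Distance 5: (x=4, y=1)
  Distance 6: (x=4, y=0), (x=3, y=1), (x=4, y=2)
  Distance 7: (x=3, y=0), (x=2, y=1)
  Distance 8: (x=1, y=1), (x=2, y=2)
  Distance 9: (x=1, y=0), (x=0, y=1), (x=1, y=2), (x=2, y=3)  <- goal reached here
One shortest path (9 moves): (x=8, y=0) -> (x=7, y=0) -> (x=6, y=0) -> (x=6, y=1) -> (x=5, y=1) -> (x=4, y=1) -> (x=3, y=1) -> (x=2, y=1) -> (x=1, y=1) -> (x=0, y=1)

Answer: Shortest path length: 9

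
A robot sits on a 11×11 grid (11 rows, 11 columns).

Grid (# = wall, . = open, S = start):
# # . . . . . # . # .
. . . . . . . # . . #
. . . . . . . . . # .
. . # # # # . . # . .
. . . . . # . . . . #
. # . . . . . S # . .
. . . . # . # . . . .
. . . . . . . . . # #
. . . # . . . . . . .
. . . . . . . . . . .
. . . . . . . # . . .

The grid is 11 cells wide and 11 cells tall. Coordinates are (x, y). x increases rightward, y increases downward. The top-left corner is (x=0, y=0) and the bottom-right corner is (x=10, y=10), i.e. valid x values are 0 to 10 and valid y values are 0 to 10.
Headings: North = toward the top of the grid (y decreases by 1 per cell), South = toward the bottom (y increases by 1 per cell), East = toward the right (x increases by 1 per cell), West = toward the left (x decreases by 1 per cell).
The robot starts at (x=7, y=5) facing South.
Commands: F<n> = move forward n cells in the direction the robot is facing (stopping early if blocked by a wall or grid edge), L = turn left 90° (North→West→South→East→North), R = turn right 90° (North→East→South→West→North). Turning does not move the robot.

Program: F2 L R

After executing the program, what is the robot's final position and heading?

Answer: Final position: (x=7, y=7), facing South

Derivation:
Start: (x=7, y=5), facing South
  F2: move forward 2, now at (x=7, y=7)
  L: turn left, now facing East
  R: turn right, now facing South
Final: (x=7, y=7), facing South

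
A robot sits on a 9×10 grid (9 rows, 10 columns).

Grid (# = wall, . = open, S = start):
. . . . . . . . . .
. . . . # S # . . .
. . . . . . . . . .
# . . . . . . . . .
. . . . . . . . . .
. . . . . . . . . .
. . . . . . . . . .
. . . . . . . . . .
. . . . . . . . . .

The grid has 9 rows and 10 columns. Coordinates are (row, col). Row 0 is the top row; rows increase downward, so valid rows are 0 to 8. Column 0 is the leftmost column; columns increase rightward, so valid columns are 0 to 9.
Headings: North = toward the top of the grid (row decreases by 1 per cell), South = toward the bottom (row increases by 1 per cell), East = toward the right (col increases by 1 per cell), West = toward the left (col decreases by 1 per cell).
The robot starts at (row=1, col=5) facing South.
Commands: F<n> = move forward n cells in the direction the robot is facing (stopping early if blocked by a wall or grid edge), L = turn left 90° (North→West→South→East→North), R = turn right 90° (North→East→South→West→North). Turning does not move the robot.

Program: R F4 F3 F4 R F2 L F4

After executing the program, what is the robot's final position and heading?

Answer: Final position: (row=0, col=1), facing West

Derivation:
Start: (row=1, col=5), facing South
  R: turn right, now facing West
  F4: move forward 0/4 (blocked), now at (row=1, col=5)
  F3: move forward 0/3 (blocked), now at (row=1, col=5)
  F4: move forward 0/4 (blocked), now at (row=1, col=5)
  R: turn right, now facing North
  F2: move forward 1/2 (blocked), now at (row=0, col=5)
  L: turn left, now facing West
  F4: move forward 4, now at (row=0, col=1)
Final: (row=0, col=1), facing West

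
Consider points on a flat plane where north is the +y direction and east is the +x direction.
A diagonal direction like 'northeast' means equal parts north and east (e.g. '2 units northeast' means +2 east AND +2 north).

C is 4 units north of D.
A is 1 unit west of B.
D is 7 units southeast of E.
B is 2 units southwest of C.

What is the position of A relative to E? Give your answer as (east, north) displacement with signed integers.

Answer: A is at (east=4, north=-5) relative to E.

Derivation:
Place E at the origin (east=0, north=0).
  D is 7 units southeast of E: delta (east=+7, north=-7); D at (east=7, north=-7).
  C is 4 units north of D: delta (east=+0, north=+4); C at (east=7, north=-3).
  B is 2 units southwest of C: delta (east=-2, north=-2); B at (east=5, north=-5).
  A is 1 unit west of B: delta (east=-1, north=+0); A at (east=4, north=-5).
Therefore A relative to E: (east=4, north=-5).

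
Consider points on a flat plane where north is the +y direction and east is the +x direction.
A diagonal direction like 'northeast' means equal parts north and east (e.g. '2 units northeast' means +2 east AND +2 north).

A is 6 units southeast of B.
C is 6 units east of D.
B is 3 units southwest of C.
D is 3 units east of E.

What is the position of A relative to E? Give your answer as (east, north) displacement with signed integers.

Answer: A is at (east=12, north=-9) relative to E.

Derivation:
Place E at the origin (east=0, north=0).
  D is 3 units east of E: delta (east=+3, north=+0); D at (east=3, north=0).
  C is 6 units east of D: delta (east=+6, north=+0); C at (east=9, north=0).
  B is 3 units southwest of C: delta (east=-3, north=-3); B at (east=6, north=-3).
  A is 6 units southeast of B: delta (east=+6, north=-6); A at (east=12, north=-9).
Therefore A relative to E: (east=12, north=-9).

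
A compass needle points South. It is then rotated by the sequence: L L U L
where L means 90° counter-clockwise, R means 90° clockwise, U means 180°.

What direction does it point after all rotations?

Answer: Final heading: East

Derivation:
Start: South
  L (left (90° counter-clockwise)) -> East
  L (left (90° counter-clockwise)) -> North
  U (U-turn (180°)) -> South
  L (left (90° counter-clockwise)) -> East
Final: East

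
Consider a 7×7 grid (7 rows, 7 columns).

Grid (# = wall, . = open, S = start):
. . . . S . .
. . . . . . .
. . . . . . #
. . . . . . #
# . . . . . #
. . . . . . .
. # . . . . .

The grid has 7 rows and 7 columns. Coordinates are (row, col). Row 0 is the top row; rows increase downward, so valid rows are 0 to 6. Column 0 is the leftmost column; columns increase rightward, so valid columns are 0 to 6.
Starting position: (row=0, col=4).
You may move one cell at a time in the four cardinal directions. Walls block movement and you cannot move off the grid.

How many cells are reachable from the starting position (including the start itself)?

Answer: Reachable cells: 44

Derivation:
BFS flood-fill from (row=0, col=4):
  Distance 0: (row=0, col=4)
  Distance 1: (row=0, col=3), (row=0, col=5), (row=1, col=4)
  Distance 2: (row=0, col=2), (row=0, col=6), (row=1, col=3), (row=1, col=5), (row=2, col=4)
  Distance 3: (row=0, col=1), (row=1, col=2), (row=1, col=6), (row=2, col=3), (row=2, col=5), (row=3, col=4)
  Distance 4: (row=0, col=0), (row=1, col=1), (row=2, col=2), (row=3, col=3), (row=3, col=5), (row=4, col=4)
  Distance 5: (row=1, col=0), (row=2, col=1), (row=3, col=2), (row=4, col=3), (row=4, col=5), (row=5, col=4)
  Distance 6: (row=2, col=0), (row=3, col=1), (row=4, col=2), (row=5, col=3), (row=5, col=5), (row=6, col=4)
  Distance 7: (row=3, col=0), (row=4, col=1), (row=5, col=2), (row=5, col=6), (row=6, col=3), (row=6, col=5)
  Distance 8: (row=5, col=1), (row=6, col=2), (row=6, col=6)
  Distance 9: (row=5, col=0)
  Distance 10: (row=6, col=0)
Total reachable: 44 (grid has 44 open cells total)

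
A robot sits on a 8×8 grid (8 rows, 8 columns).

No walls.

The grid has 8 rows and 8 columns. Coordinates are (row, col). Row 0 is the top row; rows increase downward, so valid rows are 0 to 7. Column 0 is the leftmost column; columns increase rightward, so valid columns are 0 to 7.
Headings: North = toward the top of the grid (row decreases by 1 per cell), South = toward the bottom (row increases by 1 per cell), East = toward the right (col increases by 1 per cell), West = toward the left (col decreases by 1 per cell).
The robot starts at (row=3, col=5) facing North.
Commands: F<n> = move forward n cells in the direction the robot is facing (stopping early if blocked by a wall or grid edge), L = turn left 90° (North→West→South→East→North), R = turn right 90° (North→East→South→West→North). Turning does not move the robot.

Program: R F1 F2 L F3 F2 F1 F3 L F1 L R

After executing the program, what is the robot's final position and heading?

Start: (row=3, col=5), facing North
  R: turn right, now facing East
  F1: move forward 1, now at (row=3, col=6)
  F2: move forward 1/2 (blocked), now at (row=3, col=7)
  L: turn left, now facing North
  F3: move forward 3, now at (row=0, col=7)
  F2: move forward 0/2 (blocked), now at (row=0, col=7)
  F1: move forward 0/1 (blocked), now at (row=0, col=7)
  F3: move forward 0/3 (blocked), now at (row=0, col=7)
  L: turn left, now facing West
  F1: move forward 1, now at (row=0, col=6)
  L: turn left, now facing South
  R: turn right, now facing West
Final: (row=0, col=6), facing West

Answer: Final position: (row=0, col=6), facing West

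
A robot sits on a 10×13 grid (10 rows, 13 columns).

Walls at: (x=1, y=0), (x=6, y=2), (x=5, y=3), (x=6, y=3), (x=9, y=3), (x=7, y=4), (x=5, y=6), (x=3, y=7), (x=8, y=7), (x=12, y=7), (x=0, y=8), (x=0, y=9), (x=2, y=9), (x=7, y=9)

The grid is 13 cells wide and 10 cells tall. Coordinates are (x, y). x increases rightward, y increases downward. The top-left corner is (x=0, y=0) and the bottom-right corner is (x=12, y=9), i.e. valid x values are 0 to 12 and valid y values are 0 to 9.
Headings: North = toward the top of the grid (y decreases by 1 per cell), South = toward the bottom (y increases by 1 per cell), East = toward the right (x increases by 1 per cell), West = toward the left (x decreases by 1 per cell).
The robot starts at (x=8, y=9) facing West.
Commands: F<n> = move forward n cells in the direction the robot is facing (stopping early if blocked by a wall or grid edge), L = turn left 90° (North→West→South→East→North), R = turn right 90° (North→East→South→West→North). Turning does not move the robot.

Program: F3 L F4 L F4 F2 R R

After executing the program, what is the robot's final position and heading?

Start: (x=8, y=9), facing West
  F3: move forward 0/3 (blocked), now at (x=8, y=9)
  L: turn left, now facing South
  F4: move forward 0/4 (blocked), now at (x=8, y=9)
  L: turn left, now facing East
  F4: move forward 4, now at (x=12, y=9)
  F2: move forward 0/2 (blocked), now at (x=12, y=9)
  R: turn right, now facing South
  R: turn right, now facing West
Final: (x=12, y=9), facing West

Answer: Final position: (x=12, y=9), facing West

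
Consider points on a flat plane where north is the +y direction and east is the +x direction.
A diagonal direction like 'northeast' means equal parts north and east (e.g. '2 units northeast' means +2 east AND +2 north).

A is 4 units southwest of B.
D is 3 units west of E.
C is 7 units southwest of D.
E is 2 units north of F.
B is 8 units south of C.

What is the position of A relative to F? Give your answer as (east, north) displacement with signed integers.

Place F at the origin (east=0, north=0).
  E is 2 units north of F: delta (east=+0, north=+2); E at (east=0, north=2).
  D is 3 units west of E: delta (east=-3, north=+0); D at (east=-3, north=2).
  C is 7 units southwest of D: delta (east=-7, north=-7); C at (east=-10, north=-5).
  B is 8 units south of C: delta (east=+0, north=-8); B at (east=-10, north=-13).
  A is 4 units southwest of B: delta (east=-4, north=-4); A at (east=-14, north=-17).
Therefore A relative to F: (east=-14, north=-17).

Answer: A is at (east=-14, north=-17) relative to F.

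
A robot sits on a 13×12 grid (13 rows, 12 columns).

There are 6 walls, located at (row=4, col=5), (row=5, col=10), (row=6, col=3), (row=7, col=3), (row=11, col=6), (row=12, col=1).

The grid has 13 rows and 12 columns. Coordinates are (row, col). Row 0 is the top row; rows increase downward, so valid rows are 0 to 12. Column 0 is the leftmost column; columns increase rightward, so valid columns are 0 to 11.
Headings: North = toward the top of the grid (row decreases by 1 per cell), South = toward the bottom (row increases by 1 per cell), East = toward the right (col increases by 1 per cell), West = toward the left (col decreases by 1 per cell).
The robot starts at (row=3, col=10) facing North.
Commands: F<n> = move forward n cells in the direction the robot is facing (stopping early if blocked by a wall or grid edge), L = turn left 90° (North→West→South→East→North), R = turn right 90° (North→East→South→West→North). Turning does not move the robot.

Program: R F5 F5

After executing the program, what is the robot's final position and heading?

Start: (row=3, col=10), facing North
  R: turn right, now facing East
  F5: move forward 1/5 (blocked), now at (row=3, col=11)
  F5: move forward 0/5 (blocked), now at (row=3, col=11)
Final: (row=3, col=11), facing East

Answer: Final position: (row=3, col=11), facing East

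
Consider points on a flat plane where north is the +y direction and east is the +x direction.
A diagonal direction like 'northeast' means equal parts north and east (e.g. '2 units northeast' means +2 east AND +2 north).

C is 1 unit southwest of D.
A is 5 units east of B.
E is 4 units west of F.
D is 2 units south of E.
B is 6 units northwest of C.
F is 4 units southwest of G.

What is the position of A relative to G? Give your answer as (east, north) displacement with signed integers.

Place G at the origin (east=0, north=0).
  F is 4 units southwest of G: delta (east=-4, north=-4); F at (east=-4, north=-4).
  E is 4 units west of F: delta (east=-4, north=+0); E at (east=-8, north=-4).
  D is 2 units south of E: delta (east=+0, north=-2); D at (east=-8, north=-6).
  C is 1 unit southwest of D: delta (east=-1, north=-1); C at (east=-9, north=-7).
  B is 6 units northwest of C: delta (east=-6, north=+6); B at (east=-15, north=-1).
  A is 5 units east of B: delta (east=+5, north=+0); A at (east=-10, north=-1).
Therefore A relative to G: (east=-10, north=-1).

Answer: A is at (east=-10, north=-1) relative to G.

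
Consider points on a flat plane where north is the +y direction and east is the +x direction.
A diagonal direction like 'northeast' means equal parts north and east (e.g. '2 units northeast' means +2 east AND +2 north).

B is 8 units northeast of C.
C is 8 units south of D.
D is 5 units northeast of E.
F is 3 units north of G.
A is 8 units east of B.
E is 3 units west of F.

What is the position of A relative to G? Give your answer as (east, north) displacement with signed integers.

Place G at the origin (east=0, north=0).
  F is 3 units north of G: delta (east=+0, north=+3); F at (east=0, north=3).
  E is 3 units west of F: delta (east=-3, north=+0); E at (east=-3, north=3).
  D is 5 units northeast of E: delta (east=+5, north=+5); D at (east=2, north=8).
  C is 8 units south of D: delta (east=+0, north=-8); C at (east=2, north=0).
  B is 8 units northeast of C: delta (east=+8, north=+8); B at (east=10, north=8).
  A is 8 units east of B: delta (east=+8, north=+0); A at (east=18, north=8).
Therefore A relative to G: (east=18, north=8).

Answer: A is at (east=18, north=8) relative to G.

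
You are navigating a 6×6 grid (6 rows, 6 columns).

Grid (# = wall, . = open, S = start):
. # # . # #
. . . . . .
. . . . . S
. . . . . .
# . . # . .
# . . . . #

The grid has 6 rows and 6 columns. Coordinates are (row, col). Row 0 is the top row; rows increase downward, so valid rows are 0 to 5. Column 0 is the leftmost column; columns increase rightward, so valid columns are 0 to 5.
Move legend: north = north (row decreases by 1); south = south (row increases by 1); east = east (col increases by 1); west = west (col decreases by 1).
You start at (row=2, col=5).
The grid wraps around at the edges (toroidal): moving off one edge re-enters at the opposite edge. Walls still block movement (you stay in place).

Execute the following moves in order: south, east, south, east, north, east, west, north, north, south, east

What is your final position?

Answer: Final position: (row=2, col=2)

Derivation:
Start: (row=2, col=5)
  south (south): (row=2, col=5) -> (row=3, col=5)
  east (east): (row=3, col=5) -> (row=3, col=0)
  south (south): blocked, stay at (row=3, col=0)
  east (east): (row=3, col=0) -> (row=3, col=1)
  north (north): (row=3, col=1) -> (row=2, col=1)
  east (east): (row=2, col=1) -> (row=2, col=2)
  west (west): (row=2, col=2) -> (row=2, col=1)
  north (north): (row=2, col=1) -> (row=1, col=1)
  north (north): blocked, stay at (row=1, col=1)
  south (south): (row=1, col=1) -> (row=2, col=1)
  east (east): (row=2, col=1) -> (row=2, col=2)
Final: (row=2, col=2)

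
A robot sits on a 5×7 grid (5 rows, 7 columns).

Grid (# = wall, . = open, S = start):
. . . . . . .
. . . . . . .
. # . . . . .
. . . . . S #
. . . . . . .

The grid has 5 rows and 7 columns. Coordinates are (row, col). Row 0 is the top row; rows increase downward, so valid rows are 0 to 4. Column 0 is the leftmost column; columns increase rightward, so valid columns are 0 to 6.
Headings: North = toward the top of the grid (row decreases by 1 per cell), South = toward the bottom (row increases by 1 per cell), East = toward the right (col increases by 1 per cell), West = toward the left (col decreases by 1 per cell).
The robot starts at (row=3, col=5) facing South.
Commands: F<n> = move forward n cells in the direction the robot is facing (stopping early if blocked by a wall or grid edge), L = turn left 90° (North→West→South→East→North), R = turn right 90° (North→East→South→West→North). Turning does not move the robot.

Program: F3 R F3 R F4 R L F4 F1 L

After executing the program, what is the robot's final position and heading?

Start: (row=3, col=5), facing South
  F3: move forward 1/3 (blocked), now at (row=4, col=5)
  R: turn right, now facing West
  F3: move forward 3, now at (row=4, col=2)
  R: turn right, now facing North
  F4: move forward 4, now at (row=0, col=2)
  R: turn right, now facing East
  L: turn left, now facing North
  F4: move forward 0/4 (blocked), now at (row=0, col=2)
  F1: move forward 0/1 (blocked), now at (row=0, col=2)
  L: turn left, now facing West
Final: (row=0, col=2), facing West

Answer: Final position: (row=0, col=2), facing West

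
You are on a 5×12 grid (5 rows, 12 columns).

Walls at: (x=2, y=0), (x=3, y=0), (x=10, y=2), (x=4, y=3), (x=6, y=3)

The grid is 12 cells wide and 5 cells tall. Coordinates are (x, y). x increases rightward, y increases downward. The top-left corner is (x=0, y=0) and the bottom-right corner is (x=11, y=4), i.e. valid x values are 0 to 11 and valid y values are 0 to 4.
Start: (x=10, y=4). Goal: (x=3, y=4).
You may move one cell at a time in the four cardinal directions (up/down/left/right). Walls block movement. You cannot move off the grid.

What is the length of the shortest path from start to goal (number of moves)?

BFS from (x=10, y=4) until reaching (x=3, y=4):
  Distance 0: (x=10, y=4)
  Distance 1: (x=10, y=3), (x=9, y=4), (x=11, y=4)
  Distance 2: (x=9, y=3), (x=11, y=3), (x=8, y=4)
  Distance 3: (x=9, y=2), (x=11, y=2), (x=8, y=3), (x=7, y=4)
  Distance 4: (x=9, y=1), (x=11, y=1), (x=8, y=2), (x=7, y=3), (x=6, y=4)
  Distance 5: (x=9, y=0), (x=11, y=0), (x=8, y=1), (x=10, y=1), (x=7, y=2), (x=5, y=4)
  Distance 6: (x=8, y=0), (x=10, y=0), (x=7, y=1), (x=6, y=2), (x=5, y=3), (x=4, y=4)
  Distance 7: (x=7, y=0), (x=6, y=1), (x=5, y=2), (x=3, y=4)  <- goal reached here
One shortest path (7 moves): (x=10, y=4) -> (x=9, y=4) -> (x=8, y=4) -> (x=7, y=4) -> (x=6, y=4) -> (x=5, y=4) -> (x=4, y=4) -> (x=3, y=4)

Answer: Shortest path length: 7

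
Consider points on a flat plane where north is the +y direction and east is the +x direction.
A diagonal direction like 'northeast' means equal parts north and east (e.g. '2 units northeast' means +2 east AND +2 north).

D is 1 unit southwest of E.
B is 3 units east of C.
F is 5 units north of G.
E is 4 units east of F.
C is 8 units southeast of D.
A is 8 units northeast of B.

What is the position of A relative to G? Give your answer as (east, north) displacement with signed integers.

Answer: A is at (east=22, north=4) relative to G.

Derivation:
Place G at the origin (east=0, north=0).
  F is 5 units north of G: delta (east=+0, north=+5); F at (east=0, north=5).
  E is 4 units east of F: delta (east=+4, north=+0); E at (east=4, north=5).
  D is 1 unit southwest of E: delta (east=-1, north=-1); D at (east=3, north=4).
  C is 8 units southeast of D: delta (east=+8, north=-8); C at (east=11, north=-4).
  B is 3 units east of C: delta (east=+3, north=+0); B at (east=14, north=-4).
  A is 8 units northeast of B: delta (east=+8, north=+8); A at (east=22, north=4).
Therefore A relative to G: (east=22, north=4).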